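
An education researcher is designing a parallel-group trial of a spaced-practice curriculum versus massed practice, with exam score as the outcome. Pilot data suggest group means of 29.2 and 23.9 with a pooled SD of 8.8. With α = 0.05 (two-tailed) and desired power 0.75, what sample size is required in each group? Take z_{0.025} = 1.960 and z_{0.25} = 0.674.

Cohen's d = |M₁ − M₂| / SD_pooled = |29.2 − 23.9| / 8.8 = 5.3 / 8.8 = 0.602.
For two independent groups with equal n: n = 2·((z_{α/2} + z_β) / d)².
z_{α/2} + z_β = 1.960 + 0.674 = 2.634.
n = 2 × (2.634 / 0.602)² = 2 × 4.375² = 2 × 19.14 = 38.3.
Round up to the next whole participant.

n = 39 per group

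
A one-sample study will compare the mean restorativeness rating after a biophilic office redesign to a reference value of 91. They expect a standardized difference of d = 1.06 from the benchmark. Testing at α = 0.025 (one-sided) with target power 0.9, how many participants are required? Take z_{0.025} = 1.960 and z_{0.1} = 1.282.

n = 10

For a one-sample test: n = ((z_{α} + z_β) / d)².
z_{α} + z_β = 1.960 + 1.282 = 3.242.
n = (3.242 / 1.06)² = 3.058² = 9.35.
Round up.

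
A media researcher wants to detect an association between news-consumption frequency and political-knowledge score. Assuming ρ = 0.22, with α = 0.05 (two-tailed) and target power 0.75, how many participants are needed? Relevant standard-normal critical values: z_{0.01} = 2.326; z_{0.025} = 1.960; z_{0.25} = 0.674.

n = 142

Fisher's z: C = ½·ln((1+r)/(1−r)) = ½·ln(1.5641) = 0.2237.
n = ((z_{α/2} + z_β)/C)² + 3.
(1.960 + 0.674) / 0.2237 = 2.634 / 0.2237 = 11.775.
n = 11.775² + 3 = 138.64 + 3 = 141.6.
Round up.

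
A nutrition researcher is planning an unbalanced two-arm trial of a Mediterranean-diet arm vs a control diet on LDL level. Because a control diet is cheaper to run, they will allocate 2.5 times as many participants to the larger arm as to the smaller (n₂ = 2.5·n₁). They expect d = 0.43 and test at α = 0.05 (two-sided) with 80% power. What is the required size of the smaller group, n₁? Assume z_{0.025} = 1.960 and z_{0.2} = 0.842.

With allocation ratio k = n₂/n₁ = 2.5, Var(x̄₁−x̄₂) = σ²(1/n₁ + 1/(k·n₁)) = σ²·(k+1)/(k·n₁).
So n₁ = (1 + 1/k)·((z_{α/2} + z_β)/d)² = 1.400 × (2.802/0.43)².
n₁ = 1.400 × 42.46 = 59.4.
Round up: n₁ = 60, giving n₂ = 2.5 × 60 = 150.

n₁ = 60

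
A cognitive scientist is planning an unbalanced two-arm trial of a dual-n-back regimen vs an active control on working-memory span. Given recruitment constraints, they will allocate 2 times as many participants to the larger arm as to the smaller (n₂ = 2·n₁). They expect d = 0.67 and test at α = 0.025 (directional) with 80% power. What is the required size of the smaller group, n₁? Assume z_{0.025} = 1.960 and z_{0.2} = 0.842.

With allocation ratio k = n₂/n₁ = 2, Var(x̄₁−x̄₂) = σ²(1/n₁ + 1/(k·n₁)) = σ²·(k+1)/(k·n₁).
So n₁ = (1 + 1/k)·((z_{α} + z_β)/d)² = 1.500 × (2.802/0.67)².
n₁ = 1.500 × 17.49 = 26.2.
Round up: n₁ = 27, giving n₂ = 2 × 27 = 54.

n₁ = 27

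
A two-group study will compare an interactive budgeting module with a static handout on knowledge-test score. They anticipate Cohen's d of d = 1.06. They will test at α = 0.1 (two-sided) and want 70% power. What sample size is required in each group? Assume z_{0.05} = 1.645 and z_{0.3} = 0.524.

n = 9 per group

For two independent groups with equal n: n = 2·((z_{α/2} + z_β) / d)².
z_{α/2} + z_β = 1.645 + 0.524 = 2.169.
n = 2 × (2.169 / 1.06)² = 2 × 2.046² = 2 × 4.19 = 8.4.
Round up to the next whole participant.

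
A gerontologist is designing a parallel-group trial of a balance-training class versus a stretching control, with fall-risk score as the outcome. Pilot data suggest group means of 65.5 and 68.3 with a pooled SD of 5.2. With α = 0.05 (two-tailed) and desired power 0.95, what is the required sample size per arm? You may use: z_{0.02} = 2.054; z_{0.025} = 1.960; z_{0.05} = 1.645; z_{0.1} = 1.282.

n = 90 per group

Cohen's d = |M₁ − M₂| / SD_pooled = |65.5 − 68.3| / 5.2 = 2.8 / 5.2 = 0.538.
For two independent groups with equal n: n = 2·((z_{α/2} + z_β) / d)².
z_{α/2} + z_β = 1.960 + 1.645 = 3.605.
n = 2 × (3.605 / 0.538)² = 2 × 6.701² = 2 × 44.90 = 89.8.
Round up to the next whole participant.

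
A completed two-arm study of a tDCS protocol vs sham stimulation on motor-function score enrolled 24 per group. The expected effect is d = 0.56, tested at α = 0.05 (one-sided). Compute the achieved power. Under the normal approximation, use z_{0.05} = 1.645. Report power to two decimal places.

power ≈ 0.62

For two equal groups, power = Φ(d·√(n/2) − z_{α}).
d·√(n/2) = 0.56 × √(24/2) = 0.56 × 3.464 = 1.940.
z_β = 1.940 − 1.645 = 0.295.
Power = Φ(0.295) = 0.616.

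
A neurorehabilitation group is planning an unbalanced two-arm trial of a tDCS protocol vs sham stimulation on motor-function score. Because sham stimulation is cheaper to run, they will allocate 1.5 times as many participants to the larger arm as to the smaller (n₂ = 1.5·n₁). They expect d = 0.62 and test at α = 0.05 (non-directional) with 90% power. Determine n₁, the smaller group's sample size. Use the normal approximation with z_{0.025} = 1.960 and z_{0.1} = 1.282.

With allocation ratio k = n₂/n₁ = 1.5, Var(x̄₁−x̄₂) = σ²(1/n₁ + 1/(k·n₁)) = σ²·(k+1)/(k·n₁).
So n₁ = (1 + 1/k)·((z_{α/2} + z_β)/d)² = 1.667 × (3.242/0.62)².
n₁ = 1.667 × 27.34 = 45.6.
Round up: n₁ = 46, giving n₂ = 1.5 × 46 = 69.

n₁ = 46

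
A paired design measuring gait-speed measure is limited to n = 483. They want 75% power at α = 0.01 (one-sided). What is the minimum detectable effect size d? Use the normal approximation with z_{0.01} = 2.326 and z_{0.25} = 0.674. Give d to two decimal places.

d_min ≈ 0.14

For a single sample (or paired design) of n = 483: d_min = (z_{α} + z_β)/√n.
z-sum = 2.326 + 0.674 = 3.000.
d_min = 3.000 / √483 = 3.000 / 21.977 = 0.137.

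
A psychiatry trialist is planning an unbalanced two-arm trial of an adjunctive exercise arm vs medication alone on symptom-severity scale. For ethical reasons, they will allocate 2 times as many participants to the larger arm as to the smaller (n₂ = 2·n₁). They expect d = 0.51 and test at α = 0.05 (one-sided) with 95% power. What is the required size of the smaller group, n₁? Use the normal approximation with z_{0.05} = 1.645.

With allocation ratio k = n₂/n₁ = 2, Var(x̄₁−x̄₂) = σ²(1/n₁ + 1/(k·n₁)) = σ²·(k+1)/(k·n₁).
So n₁ = (1 + 1/k)·((z_{α} + z_β)/d)² = 1.500 × (3.290/0.51)².
n₁ = 1.500 × 41.62 = 62.4.
Round up: n₁ = 63, giving n₂ = 2 × 63 = 126.

n₁ = 63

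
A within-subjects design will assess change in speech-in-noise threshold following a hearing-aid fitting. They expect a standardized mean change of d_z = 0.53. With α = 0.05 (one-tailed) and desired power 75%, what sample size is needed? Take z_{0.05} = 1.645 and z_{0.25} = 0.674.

n = 20 pairs

For a paired (one-sample on differences) test: n = ((z_{α} + z_β) / d)².
z_{α} + z_β = 1.645 + 0.674 = 2.319.
n = (2.319 / 0.53)² = 4.375² = 19.14.
Round up.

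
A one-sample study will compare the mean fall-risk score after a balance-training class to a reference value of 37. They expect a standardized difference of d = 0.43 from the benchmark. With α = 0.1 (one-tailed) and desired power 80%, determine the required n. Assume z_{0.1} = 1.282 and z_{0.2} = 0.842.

For a one-sample test: n = ((z_{α} + z_β) / d)².
z_{α} + z_β = 1.282 + 0.842 = 2.124.
n = (2.124 / 0.43)² = 4.940² = 24.40.
Round up.

n = 25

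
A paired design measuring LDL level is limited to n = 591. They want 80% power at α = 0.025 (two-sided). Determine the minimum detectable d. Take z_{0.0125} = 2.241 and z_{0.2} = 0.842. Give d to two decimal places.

d_min ≈ 0.13

For a single sample (or paired design) of n = 591: d_min = (z_{α/2} + z_β)/√n.
z-sum = 2.241 + 0.842 = 3.083.
d_min = 3.083 / √591 = 3.083 / 24.310 = 0.127.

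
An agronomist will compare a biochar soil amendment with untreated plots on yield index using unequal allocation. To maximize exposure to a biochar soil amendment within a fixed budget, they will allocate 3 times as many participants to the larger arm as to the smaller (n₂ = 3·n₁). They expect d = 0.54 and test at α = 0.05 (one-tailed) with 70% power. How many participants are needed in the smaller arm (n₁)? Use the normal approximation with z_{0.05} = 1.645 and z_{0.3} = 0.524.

n₁ = 22

With allocation ratio k = n₂/n₁ = 3, Var(x̄₁−x̄₂) = σ²(1/n₁ + 1/(k·n₁)) = σ²·(k+1)/(k·n₁).
So n₁ = (1 + 1/k)·((z_{α} + z_β)/d)² = 1.333 × (2.169/0.54)².
n₁ = 1.333 × 16.13 = 21.5.
Round up: n₁ = 22, giving n₂ = 3 × 22 = 66.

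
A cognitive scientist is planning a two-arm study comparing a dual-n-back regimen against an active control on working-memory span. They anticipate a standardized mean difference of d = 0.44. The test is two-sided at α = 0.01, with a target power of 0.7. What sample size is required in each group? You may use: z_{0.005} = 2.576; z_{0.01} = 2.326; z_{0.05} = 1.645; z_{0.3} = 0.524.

For two independent groups with equal n: n = 2·((z_{α/2} + z_β) / d)².
z_{α/2} + z_β = 2.576 + 0.524 = 3.100.
n = 2 × (3.100 / 0.44)² = 2 × 7.045² = 2 × 49.64 = 99.3.
Round up to the next whole participant.

n = 100 per group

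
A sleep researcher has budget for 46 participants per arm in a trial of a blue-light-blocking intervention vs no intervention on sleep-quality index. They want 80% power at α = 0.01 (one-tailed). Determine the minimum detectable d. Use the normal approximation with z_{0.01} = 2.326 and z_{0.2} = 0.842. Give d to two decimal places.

For two independent groups of n = 46 each: d_min = (z_{α} + z_β)·√(2/n).
z-sum = 2.326 + 0.842 = 3.168.
d_min = 3.168 × √(2/46) = 3.168 × 0.2085 = 0.661.

d_min ≈ 0.66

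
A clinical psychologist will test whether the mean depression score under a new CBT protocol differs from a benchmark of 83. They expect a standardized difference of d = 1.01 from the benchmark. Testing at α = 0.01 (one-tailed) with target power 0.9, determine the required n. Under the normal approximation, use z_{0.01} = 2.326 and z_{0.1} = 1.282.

For a one-sample test: n = ((z_{α} + z_β) / d)².
z_{α} + z_β = 2.326 + 1.282 = 3.608.
n = (3.608 / 1.01)² = 3.572² = 12.76.
Round up.

n = 13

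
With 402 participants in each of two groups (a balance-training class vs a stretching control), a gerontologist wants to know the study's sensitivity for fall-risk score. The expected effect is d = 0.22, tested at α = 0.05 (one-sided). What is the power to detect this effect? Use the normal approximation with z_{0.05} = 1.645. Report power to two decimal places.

power ≈ 0.93

For two equal groups, power = Φ(d·√(n/2) − z_{α}).
d·√(n/2) = 0.22 × √(402/2) = 0.22 × 14.177 = 3.119.
z_β = 3.119 − 1.645 = 1.474.
Power = Φ(1.474) = 0.930.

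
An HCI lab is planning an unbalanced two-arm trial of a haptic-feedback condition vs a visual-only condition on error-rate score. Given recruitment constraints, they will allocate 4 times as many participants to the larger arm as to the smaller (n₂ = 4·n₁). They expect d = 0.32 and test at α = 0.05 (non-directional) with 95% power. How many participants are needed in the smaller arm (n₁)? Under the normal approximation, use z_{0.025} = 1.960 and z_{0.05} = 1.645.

With allocation ratio k = n₂/n₁ = 4, Var(x̄₁−x̄₂) = σ²(1/n₁ + 1/(k·n₁)) = σ²·(k+1)/(k·n₁).
So n₁ = (1 + 1/k)·((z_{α/2} + z_β)/d)² = 1.250 × (3.605/0.32)².
n₁ = 1.250 × 126.91 = 158.6.
Round up: n₁ = 159, giving n₂ = 4 × 159 = 636.

n₁ = 159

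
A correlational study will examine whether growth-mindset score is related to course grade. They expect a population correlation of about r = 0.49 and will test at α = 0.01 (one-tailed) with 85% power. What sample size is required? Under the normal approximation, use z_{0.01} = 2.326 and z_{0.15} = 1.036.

n = 43

Fisher's z: C = ½·ln((1+r)/(1−r)) = ½·ln(2.9216) = 0.5361.
n = ((z_{α} + z_β)/C)² + 3.
(2.326 + 1.036) / 0.5361 = 3.362 / 0.5361 = 6.271.
n = 6.271² + 3 = 39.33 + 3 = 42.3.
Round up.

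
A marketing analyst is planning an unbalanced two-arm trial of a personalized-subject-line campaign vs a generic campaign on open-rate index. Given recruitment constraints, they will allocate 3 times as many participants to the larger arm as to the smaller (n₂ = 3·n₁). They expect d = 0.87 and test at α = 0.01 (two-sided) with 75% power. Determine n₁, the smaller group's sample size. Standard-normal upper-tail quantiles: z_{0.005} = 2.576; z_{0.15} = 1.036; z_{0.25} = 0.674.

n₁ = 19

With allocation ratio k = n₂/n₁ = 3, Var(x̄₁−x̄₂) = σ²(1/n₁ + 1/(k·n₁)) = σ²·(k+1)/(k·n₁).
So n₁ = (1 + 1/k)·((z_{α/2} + z_β)/d)² = 1.333 × (3.250/0.87)².
n₁ = 1.333 × 13.95 = 18.6.
Round up: n₁ = 19, giving n₂ = 3 × 19 = 57.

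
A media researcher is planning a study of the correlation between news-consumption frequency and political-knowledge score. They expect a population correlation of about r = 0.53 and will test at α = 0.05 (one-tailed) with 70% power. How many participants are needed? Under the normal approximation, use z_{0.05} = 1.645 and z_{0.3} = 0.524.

Fisher's z: C = ½·ln((1+r)/(1−r)) = ½·ln(3.2553) = 0.5901.
n = ((z_{α} + z_β)/C)² + 3.
(1.645 + 0.524) / 0.5901 = 2.169 / 0.5901 = 3.676.
n = 3.676² + 3 = 13.51 + 3 = 16.5.
Round up.

n = 17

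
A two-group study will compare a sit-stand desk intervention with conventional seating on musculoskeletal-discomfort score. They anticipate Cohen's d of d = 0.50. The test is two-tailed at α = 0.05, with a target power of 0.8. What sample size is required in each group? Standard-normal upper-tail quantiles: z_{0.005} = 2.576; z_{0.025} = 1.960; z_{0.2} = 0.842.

For two independent groups with equal n: n = 2·((z_{α/2} + z_β) / d)².
z_{α/2} + z_β = 1.960 + 0.842 = 2.802.
n = 2 × (2.802 / 0.50)² = 2 × 5.604² = 2 × 31.40 = 62.8.
Round up to the next whole participant.

n = 63 per group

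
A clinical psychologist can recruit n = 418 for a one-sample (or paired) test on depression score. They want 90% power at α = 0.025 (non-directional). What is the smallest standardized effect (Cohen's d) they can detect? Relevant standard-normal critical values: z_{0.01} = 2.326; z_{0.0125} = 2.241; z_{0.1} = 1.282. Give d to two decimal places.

For a single sample (or paired design) of n = 418: d_min = (z_{α/2} + z_β)/√n.
z-sum = 2.241 + 1.282 = 3.523.
d_min = 3.523 / √418 = 3.523 / 20.445 = 0.172.

d_min ≈ 0.17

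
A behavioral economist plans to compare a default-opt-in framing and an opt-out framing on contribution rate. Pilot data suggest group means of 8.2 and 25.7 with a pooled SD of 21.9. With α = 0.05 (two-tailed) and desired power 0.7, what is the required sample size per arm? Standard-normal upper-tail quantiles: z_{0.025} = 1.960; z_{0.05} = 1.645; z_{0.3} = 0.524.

Cohen's d = |M₁ − M₂| / SD_pooled = |8.2 − 25.7| / 21.9 = 17.5 / 21.9 = 0.799.
For two independent groups with equal n: n = 2·((z_{α/2} + z_β) / d)².
z_{α/2} + z_β = 1.960 + 0.524 = 2.484.
n = 2 × (2.484 / 0.799)² = 2 × 3.109² = 2 × 9.67 = 19.3.
Round up to the next whole participant.

n = 20 per group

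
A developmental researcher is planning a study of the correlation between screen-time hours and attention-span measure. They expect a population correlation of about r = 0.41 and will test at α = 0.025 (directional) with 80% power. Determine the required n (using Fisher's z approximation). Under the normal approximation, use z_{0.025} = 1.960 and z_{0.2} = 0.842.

Fisher's z: C = ½·ln((1+r)/(1−r)) = ½·ln(2.3898) = 0.4356.
n = ((z_{α} + z_β)/C)² + 3.
(1.960 + 0.842) / 0.4356 = 2.802 / 0.4356 = 6.433.
n = 6.433² + 3 = 41.38 + 3 = 44.4.
Round up.

n = 45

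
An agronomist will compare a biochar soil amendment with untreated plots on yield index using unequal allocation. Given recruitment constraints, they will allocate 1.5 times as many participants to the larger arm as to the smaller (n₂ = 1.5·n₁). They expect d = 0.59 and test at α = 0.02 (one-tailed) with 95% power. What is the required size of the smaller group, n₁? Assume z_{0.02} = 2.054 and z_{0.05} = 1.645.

With allocation ratio k = n₂/n₁ = 1.5, Var(x̄₁−x̄₂) = σ²(1/n₁ + 1/(k·n₁)) = σ²·(k+1)/(k·n₁).
So n₁ = (1 + 1/k)·((z_{α} + z_β)/d)² = 1.667 × (3.699/0.59)².
n₁ = 1.667 × 39.31 = 65.5.
Round up: n₁ = 66, giving n₂ = 1.5 × 66 = 99.

n₁ = 66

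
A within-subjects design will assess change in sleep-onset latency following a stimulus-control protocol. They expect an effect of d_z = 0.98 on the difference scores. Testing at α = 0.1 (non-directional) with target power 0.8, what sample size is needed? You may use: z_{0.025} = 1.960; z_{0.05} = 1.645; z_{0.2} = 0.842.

For a paired (one-sample on differences) test: n = ((z_{α/2} + z_β) / d)².
z_{α/2} + z_β = 1.645 + 0.842 = 2.487.
n = (2.487 / 0.98)² = 2.538² = 6.44.
Round up.

n = 7 pairs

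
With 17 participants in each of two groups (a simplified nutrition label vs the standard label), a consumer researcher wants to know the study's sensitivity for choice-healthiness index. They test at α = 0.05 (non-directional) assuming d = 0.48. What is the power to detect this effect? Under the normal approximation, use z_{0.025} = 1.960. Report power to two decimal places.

For two equal groups, power = Φ(d·√(n/2) − z_{α/2}).
d·√(n/2) = 0.48 × √(17/2) = 0.48 × 2.915 = 1.399.
z_β = 1.399 − 1.960 = -0.561.
Power = Φ(-0.561) = 0.288.

power ≈ 0.29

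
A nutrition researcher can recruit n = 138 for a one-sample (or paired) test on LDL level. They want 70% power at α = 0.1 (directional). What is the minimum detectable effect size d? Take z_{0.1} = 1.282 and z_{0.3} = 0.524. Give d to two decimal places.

For a single sample (or paired design) of n = 138: d_min = (z_{α} + z_β)/√n.
z-sum = 1.282 + 0.524 = 1.806.
d_min = 1.806 / √138 = 1.806 / 11.747 = 0.154.

d_min ≈ 0.15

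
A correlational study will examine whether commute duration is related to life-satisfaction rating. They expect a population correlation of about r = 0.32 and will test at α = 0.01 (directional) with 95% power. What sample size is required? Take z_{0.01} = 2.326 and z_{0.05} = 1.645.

Fisher's z: C = ½·ln((1+r)/(1−r)) = ½·ln(1.9412) = 0.3316.
n = ((z_{α} + z_β)/C)² + 3.
(2.326 + 1.645) / 0.3316 = 3.971 / 0.3316 = 11.975.
n = 11.975² + 3 = 143.41 + 3 = 146.4.
Round up.

n = 147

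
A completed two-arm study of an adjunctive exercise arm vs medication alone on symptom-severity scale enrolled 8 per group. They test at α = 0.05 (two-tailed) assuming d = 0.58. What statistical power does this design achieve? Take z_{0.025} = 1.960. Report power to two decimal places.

power ≈ 0.21

For two equal groups, power = Φ(d·√(n/2) − z_{α/2}).
d·√(n/2) = 0.58 × √(8/2) = 0.58 × 2.000 = 1.160.
z_β = 1.160 − 1.960 = -0.800.
Power = Φ(-0.800) = 0.212.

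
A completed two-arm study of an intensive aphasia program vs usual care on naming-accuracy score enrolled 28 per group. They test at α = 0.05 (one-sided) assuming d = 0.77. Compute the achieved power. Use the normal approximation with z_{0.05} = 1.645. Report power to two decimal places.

power ≈ 0.89

For two equal groups, power = Φ(d·√(n/2) − z_{α}).
d·√(n/2) = 0.77 × √(28/2) = 0.77 × 3.742 = 2.881.
z_β = 2.881 − 1.645 = 1.236.
Power = Φ(1.236) = 0.892.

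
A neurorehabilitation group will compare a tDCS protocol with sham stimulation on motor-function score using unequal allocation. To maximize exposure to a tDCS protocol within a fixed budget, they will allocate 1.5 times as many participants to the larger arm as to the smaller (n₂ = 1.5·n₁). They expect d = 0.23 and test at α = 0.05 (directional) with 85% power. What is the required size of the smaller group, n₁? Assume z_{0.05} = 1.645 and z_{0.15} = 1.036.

n₁ = 227

With allocation ratio k = n₂/n₁ = 1.5, Var(x̄₁−x̄₂) = σ²(1/n₁ + 1/(k·n₁)) = σ²·(k+1)/(k·n₁).
So n₁ = (1 + 1/k)·((z_{α} + z_β)/d)² = 1.667 × (2.681/0.23)².
n₁ = 1.667 × 135.87 = 226.5.
Round up: n₁ = 227, giving n₂ = ⌈1.5 × 227⌉ = ⌈340.5⌉ = 341.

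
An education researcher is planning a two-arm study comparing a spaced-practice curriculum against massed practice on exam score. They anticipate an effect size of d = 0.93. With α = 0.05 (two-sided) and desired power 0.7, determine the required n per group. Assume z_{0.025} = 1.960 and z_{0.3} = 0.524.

For two independent groups with equal n: n = 2·((z_{α/2} + z_β) / d)².
z_{α/2} + z_β = 1.960 + 0.524 = 2.484.
n = 2 × (2.484 / 0.93)² = 2 × 2.671² = 2 × 7.13 = 14.3.
Round up to the next whole participant.

n = 15 per group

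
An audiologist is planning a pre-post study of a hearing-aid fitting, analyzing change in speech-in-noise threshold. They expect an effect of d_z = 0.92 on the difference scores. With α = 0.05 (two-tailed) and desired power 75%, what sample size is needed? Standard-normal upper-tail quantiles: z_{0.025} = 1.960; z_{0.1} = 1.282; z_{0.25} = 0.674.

n = 9 pairs

For a paired (one-sample on differences) test: n = ((z_{α/2} + z_β) / d)².
z_{α/2} + z_β = 1.960 + 0.674 = 2.634.
n = (2.634 / 0.92)² = 2.863² = 8.20.
Round up.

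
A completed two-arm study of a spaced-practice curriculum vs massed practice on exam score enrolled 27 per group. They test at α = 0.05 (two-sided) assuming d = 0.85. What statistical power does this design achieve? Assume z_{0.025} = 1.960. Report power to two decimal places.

power ≈ 0.88

For two equal groups, power = Φ(d·√(n/2) − z_{α/2}).
d·√(n/2) = 0.85 × √(27/2) = 0.85 × 3.674 = 3.123.
z_β = 3.123 − 1.960 = 1.163.
Power = Φ(1.163) = 0.878.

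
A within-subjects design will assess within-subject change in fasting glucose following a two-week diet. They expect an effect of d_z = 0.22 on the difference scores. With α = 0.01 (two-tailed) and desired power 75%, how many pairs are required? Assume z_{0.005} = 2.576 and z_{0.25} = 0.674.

n = 219 pairs

For a paired (one-sample on differences) test: n = ((z_{α/2} + z_β) / d)².
z_{α/2} + z_β = 2.576 + 0.674 = 3.250.
n = (3.250 / 0.22)² = 14.773² = 218.23.
Round up.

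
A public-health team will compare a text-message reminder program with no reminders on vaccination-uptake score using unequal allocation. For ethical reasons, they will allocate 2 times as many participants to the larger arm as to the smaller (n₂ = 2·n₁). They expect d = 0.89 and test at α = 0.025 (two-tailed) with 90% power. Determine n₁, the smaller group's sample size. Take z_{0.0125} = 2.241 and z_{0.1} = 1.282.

n₁ = 24

With allocation ratio k = n₂/n₁ = 2, Var(x̄₁−x̄₂) = σ²(1/n₁ + 1/(k·n₁)) = σ²·(k+1)/(k·n₁).
So n₁ = (1 + 1/k)·((z_{α/2} + z_β)/d)² = 1.500 × (3.523/0.89)².
n₁ = 1.500 × 15.67 = 23.5.
Round up: n₁ = 24, giving n₂ = 2 × 24 = 48.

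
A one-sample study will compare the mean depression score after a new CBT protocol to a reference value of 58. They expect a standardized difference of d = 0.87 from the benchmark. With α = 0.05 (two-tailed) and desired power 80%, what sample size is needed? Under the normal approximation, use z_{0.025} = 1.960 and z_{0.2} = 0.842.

For a one-sample test: n = ((z_{α/2} + z_β) / d)².
z_{α/2} + z_β = 1.960 + 0.842 = 2.802.
n = (2.802 / 0.87)² = 3.221² = 10.37.
Round up.

n = 11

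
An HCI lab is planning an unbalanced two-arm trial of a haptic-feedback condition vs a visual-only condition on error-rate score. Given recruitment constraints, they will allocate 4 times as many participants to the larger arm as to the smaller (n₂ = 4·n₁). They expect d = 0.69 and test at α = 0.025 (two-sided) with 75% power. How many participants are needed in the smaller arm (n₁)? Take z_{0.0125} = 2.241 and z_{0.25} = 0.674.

With allocation ratio k = n₂/n₁ = 4, Var(x̄₁−x̄₂) = σ²(1/n₁ + 1/(k·n₁)) = σ²·(k+1)/(k·n₁).
So n₁ = (1 + 1/k)·((z_{α/2} + z_β)/d)² = 1.250 × (2.915/0.69)².
n₁ = 1.250 × 17.85 = 22.3.
Round up: n₁ = 23, giving n₂ = 4 × 23 = 92.

n₁ = 23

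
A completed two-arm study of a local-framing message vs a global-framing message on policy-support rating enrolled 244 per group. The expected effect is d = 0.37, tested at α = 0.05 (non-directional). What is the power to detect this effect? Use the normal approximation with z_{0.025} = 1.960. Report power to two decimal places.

For two equal groups, power = Φ(d·√(n/2) − z_{α/2}).
d·√(n/2) = 0.37 × √(244/2) = 0.37 × 11.045 = 4.087.
z_β = 4.087 − 1.960 = 2.127.
Power = Φ(2.127) = 0.983.

power ≈ 0.98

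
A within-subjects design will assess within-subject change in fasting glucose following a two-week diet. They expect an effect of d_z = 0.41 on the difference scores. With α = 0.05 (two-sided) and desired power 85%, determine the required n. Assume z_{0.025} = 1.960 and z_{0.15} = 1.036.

For a paired (one-sample on differences) test: n = ((z_{α/2} + z_β) / d)².
z_{α/2} + z_β = 1.960 + 1.036 = 2.996.
n = (2.996 / 0.41)² = 7.307² = 53.40.
Round up.

n = 54 pairs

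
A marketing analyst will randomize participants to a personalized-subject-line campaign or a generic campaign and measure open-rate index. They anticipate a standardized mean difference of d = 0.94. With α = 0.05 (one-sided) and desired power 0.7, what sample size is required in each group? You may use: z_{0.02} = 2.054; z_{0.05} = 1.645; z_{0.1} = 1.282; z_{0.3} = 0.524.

For two independent groups with equal n: n = 2·((z_{α} + z_β) / d)².
z_{α} + z_β = 1.645 + 0.524 = 2.169.
n = 2 × (2.169 / 0.94)² = 2 × 2.307² = 2 × 5.32 = 10.6.
Round up to the next whole participant.

n = 11 per group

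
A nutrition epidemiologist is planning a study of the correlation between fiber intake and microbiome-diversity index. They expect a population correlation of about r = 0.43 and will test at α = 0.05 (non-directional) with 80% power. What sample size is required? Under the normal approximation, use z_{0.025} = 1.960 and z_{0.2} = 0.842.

n = 41

Fisher's z: C = ½·ln((1+r)/(1−r)) = ½·ln(2.5088) = 0.4599.
n = ((z_{α/2} + z_β)/C)² + 3.
(1.960 + 0.842) / 0.4599 = 2.802 / 0.4599 = 6.093.
n = 6.093² + 3 = 37.12 + 3 = 40.1.
Round up.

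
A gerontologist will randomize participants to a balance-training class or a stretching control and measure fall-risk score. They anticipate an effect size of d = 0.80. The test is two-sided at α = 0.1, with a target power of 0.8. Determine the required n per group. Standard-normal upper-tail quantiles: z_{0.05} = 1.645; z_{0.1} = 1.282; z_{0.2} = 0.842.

n = 20 per group

For two independent groups with equal n: n = 2·((z_{α/2} + z_β) / d)².
z_{α/2} + z_β = 1.645 + 0.842 = 2.487.
n = 2 × (2.487 / 0.80)² = 2 × 3.109² = 2 × 9.66 = 19.3.
Round up to the next whole participant.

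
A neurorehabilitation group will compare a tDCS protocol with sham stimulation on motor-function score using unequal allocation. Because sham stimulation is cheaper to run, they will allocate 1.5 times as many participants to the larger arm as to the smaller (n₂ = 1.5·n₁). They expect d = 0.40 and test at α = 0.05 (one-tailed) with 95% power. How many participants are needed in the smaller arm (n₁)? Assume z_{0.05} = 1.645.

With allocation ratio k = n₂/n₁ = 1.5, Var(x̄₁−x̄₂) = σ²(1/n₁ + 1/(k·n₁)) = σ²·(k+1)/(k·n₁).
So n₁ = (1 + 1/k)·((z_{α} + z_β)/d)² = 1.667 × (3.290/0.40)².
n₁ = 1.667 × 67.65 = 112.8.
Round up: n₁ = 113, giving n₂ = ⌈1.5 × 113⌉ = ⌈169.5⌉ = 170.

n₁ = 113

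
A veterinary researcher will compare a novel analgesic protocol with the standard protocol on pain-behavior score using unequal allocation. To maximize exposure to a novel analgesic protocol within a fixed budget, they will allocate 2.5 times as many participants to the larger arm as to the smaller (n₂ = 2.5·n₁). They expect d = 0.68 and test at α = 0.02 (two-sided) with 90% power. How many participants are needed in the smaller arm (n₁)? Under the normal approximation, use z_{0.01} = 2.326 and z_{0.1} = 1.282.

With allocation ratio k = n₂/n₁ = 2.5, Var(x̄₁−x̄₂) = σ²(1/n₁ + 1/(k·n₁)) = σ²·(k+1)/(k·n₁).
So n₁ = (1 + 1/k)·((z_{α/2} + z_β)/d)² = 1.400 × (3.608/0.68)².
n₁ = 1.400 × 28.15 = 39.4.
Round up: n₁ = 40, giving n₂ = 2.5 × 40 = 100.

n₁ = 40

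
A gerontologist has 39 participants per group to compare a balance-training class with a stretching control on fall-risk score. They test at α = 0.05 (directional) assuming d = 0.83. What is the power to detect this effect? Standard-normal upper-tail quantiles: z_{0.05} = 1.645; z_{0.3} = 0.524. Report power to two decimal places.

For two equal groups, power = Φ(d·√(n/2) − z_{α}).
d·√(n/2) = 0.83 × √(39/2) = 0.83 × 4.416 = 3.665.
z_β = 3.665 − 1.645 = 2.020.
Power = Φ(2.020) = 0.978.

power ≈ 0.98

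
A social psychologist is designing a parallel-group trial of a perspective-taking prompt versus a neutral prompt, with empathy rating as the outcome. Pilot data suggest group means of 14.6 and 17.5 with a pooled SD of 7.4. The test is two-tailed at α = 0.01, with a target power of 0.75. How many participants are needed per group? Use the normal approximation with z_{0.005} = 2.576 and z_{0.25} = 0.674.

Cohen's d = |M₁ − M₂| / SD_pooled = |14.6 − 17.5| / 7.4 = 2.9 / 7.4 = 0.392.
For two independent groups with equal n: n = 2·((z_{α/2} + z_β) / d)².
z_{α/2} + z_β = 2.576 + 0.674 = 3.250.
n = 2 × (3.250 / 0.392)² = 2 × 8.291² = 2 × 68.74 = 137.5.
Round up to the next whole participant.

n = 138 per group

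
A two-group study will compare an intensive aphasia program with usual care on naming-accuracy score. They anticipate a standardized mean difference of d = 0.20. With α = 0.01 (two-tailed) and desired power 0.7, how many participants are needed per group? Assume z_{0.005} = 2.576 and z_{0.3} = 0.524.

n = 481 per group

For two independent groups with equal n: n = 2·((z_{α/2} + z_β) / d)².
z_{α/2} + z_β = 2.576 + 0.524 = 3.100.
n = 2 × (3.100 / 0.20)² = 2 × 15.500² = 2 × 240.25 = 480.5.
Round up to the next whole participant.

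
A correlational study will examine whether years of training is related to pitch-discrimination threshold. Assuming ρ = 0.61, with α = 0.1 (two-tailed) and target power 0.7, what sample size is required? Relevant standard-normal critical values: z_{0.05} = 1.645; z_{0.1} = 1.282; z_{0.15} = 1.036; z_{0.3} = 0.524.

n = 13

Fisher's z: C = ½·ln((1+r)/(1−r)) = ½·ln(4.1282) = 0.7089.
n = ((z_{α/2} + z_β)/C)² + 3.
(1.645 + 0.524) / 0.7089 = 2.169 / 0.7089 = 3.060.
n = 3.060² + 3 = 9.36 + 3 = 12.4.
Round up.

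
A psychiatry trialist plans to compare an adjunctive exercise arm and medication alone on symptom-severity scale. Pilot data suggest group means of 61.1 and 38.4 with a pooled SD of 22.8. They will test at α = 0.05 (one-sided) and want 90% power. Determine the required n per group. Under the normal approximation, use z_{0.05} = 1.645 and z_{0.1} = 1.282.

Cohen's d = |M₁ − M₂| / SD_pooled = |61.1 − 38.4| / 22.8 = 22.7 / 22.8 = 0.996.
For two independent groups with equal n: n = 2·((z_{α} + z_β) / d)².
z_{α} + z_β = 1.645 + 1.282 = 2.927.
n = 2 × (2.927 / 0.996)² = 2 × 2.939² = 2 × 8.64 = 17.3.
Round up to the next whole participant.

n = 18 per group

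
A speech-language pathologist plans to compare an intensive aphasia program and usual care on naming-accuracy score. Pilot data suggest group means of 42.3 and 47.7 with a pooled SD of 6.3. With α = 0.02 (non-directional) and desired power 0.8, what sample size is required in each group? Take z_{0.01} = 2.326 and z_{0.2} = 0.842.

n = 28 per group

Cohen's d = |M₁ − M₂| / SD_pooled = |42.3 − 47.7| / 6.3 = 5.4 / 6.3 = 0.857.
For two independent groups with equal n: n = 2·((z_{α/2} + z_β) / d)².
z_{α/2} + z_β = 2.326 + 0.842 = 3.168.
n = 2 × (3.168 / 0.857)² = 2 × 3.697² = 2 × 13.66 = 27.3.
Round up to the next whole participant.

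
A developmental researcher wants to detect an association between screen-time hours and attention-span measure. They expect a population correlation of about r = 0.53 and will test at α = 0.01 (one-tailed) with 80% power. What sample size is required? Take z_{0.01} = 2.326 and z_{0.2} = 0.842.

Fisher's z: C = ½·ln((1+r)/(1−r)) = ½·ln(3.2553) = 0.5901.
n = ((z_{α} + z_β)/C)² + 3.
(2.326 + 0.842) / 0.5901 = 3.168 / 0.5901 = 5.369.
n = 5.369² + 3 = 28.82 + 3 = 31.8.
Round up.

n = 32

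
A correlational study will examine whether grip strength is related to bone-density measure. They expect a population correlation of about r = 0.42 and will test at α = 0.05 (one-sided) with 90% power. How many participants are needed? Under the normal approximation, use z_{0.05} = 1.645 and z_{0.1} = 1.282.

n = 46

Fisher's z: C = ½·ln((1+r)/(1−r)) = ½·ln(2.4483) = 0.4477.
n = ((z_{α} + z_β)/C)² + 3.
(1.645 + 1.282) / 0.4477 = 2.927 / 0.4477 = 6.538.
n = 6.538² + 3 = 42.74 + 3 = 45.7.
Round up.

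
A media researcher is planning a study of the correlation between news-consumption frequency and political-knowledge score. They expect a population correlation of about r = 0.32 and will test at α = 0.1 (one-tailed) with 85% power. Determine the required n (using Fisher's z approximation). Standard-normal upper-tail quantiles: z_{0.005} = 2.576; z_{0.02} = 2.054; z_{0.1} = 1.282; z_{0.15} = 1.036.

Fisher's z: C = ½·ln((1+r)/(1−r)) = ½·ln(1.9412) = 0.3316.
n = ((z_{α} + z_β)/C)² + 3.
(1.282 + 1.036) / 0.3316 = 2.318 / 0.3316 = 6.990.
n = 6.990² + 3 = 48.86 + 3 = 51.9.
Round up.

n = 52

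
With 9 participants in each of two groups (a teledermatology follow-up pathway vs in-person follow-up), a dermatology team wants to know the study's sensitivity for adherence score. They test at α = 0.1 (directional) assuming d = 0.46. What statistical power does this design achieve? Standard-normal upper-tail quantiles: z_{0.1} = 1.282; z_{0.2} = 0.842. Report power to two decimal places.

power ≈ 0.38

For two equal groups, power = Φ(d·√(n/2) − z_{α}).
d·√(n/2) = 0.46 × √(9/2) = 0.46 × 2.121 = 0.976.
z_β = 0.976 − 1.282 = -0.306.
Power = Φ(-0.306) = 0.380.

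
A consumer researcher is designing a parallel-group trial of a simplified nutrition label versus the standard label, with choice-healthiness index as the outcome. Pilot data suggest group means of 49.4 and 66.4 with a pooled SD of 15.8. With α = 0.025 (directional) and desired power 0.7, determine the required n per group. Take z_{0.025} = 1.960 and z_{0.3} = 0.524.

n = 11 per group

Cohen's d = |M₁ − M₂| / SD_pooled = |49.4 − 66.4| / 15.8 = 17.0 / 15.8 = 1.076.
For two independent groups with equal n: n = 2·((z_{α} + z_β) / d)².
z_{α} + z_β = 1.960 + 0.524 = 2.484.
n = 2 × (2.484 / 1.076)² = 2 × 2.309² = 2 × 5.33 = 10.7.
Round up to the next whole participant.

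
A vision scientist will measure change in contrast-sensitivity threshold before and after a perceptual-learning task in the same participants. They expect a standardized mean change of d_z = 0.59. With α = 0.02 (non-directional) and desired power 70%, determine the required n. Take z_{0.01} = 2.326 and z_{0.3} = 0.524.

For a paired (one-sample on differences) test: n = ((z_{α/2} + z_β) / d)².
z_{α/2} + z_β = 2.326 + 0.524 = 2.850.
n = (2.850 / 0.59)² = 4.831² = 23.33.
Round up.

n = 24 pairs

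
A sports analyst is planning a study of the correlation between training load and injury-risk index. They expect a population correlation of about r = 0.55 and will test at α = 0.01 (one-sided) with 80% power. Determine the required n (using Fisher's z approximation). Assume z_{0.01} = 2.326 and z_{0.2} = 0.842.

n = 30

Fisher's z: C = ½·ln((1+r)/(1−r)) = ½·ln(3.4444) = 0.6184.
n = ((z_{α} + z_β)/C)² + 3.
(2.326 + 0.842) / 0.6184 = 3.168 / 0.6184 = 5.123.
n = 5.123² + 3 = 26.24 + 3 = 29.2.
Round up.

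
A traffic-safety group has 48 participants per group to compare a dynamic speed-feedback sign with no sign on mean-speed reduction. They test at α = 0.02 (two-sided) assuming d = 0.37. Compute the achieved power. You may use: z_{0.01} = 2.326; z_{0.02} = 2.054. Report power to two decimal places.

power ≈ 0.30

For two equal groups, power = Φ(d·√(n/2) − z_{α/2}).
d·√(n/2) = 0.37 × √(48/2) = 0.37 × 4.899 = 1.813.
z_β = 1.813 − 2.326 = -0.513.
Power = Φ(-0.513) = 0.304.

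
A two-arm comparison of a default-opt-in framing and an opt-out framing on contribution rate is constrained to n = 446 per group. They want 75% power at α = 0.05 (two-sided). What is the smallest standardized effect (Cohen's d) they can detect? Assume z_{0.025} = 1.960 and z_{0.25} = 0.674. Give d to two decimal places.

For two independent groups of n = 446 each: d_min = (z_{α/2} + z_β)·√(2/n).
z-sum = 1.960 + 0.674 = 2.634.
d_min = 2.634 × √(2/446) = 2.634 × 0.0670 = 0.176.

d_min ≈ 0.18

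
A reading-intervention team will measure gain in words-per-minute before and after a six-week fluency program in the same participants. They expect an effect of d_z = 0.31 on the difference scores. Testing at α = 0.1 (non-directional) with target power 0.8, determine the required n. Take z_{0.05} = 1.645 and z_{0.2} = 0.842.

n = 65 pairs

For a paired (one-sample on differences) test: n = ((z_{α/2} + z_β) / d)².
z_{α/2} + z_β = 1.645 + 0.842 = 2.487.
n = (2.487 / 0.31)² = 8.023² = 64.36.
Round up.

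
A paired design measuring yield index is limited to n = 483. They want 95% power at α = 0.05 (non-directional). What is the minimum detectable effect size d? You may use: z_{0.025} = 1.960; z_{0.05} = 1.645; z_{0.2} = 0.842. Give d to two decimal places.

For a single sample (or paired design) of n = 483: d_min = (z_{α/2} + z_β)/√n.
z-sum = 1.960 + 1.645 = 3.605.
d_min = 3.605 / √483 = 3.605 / 21.977 = 0.164.

d_min ≈ 0.16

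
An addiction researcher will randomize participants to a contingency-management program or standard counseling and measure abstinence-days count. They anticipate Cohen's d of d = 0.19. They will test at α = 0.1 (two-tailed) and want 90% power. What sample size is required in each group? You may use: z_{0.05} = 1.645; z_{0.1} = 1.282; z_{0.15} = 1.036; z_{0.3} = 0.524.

n = 475 per group

For two independent groups with equal n: n = 2·((z_{α/2} + z_β) / d)².
z_{α/2} + z_β = 1.645 + 1.282 = 2.927.
n = 2 × (2.927 / 0.19)² = 2 × 15.405² = 2 × 237.32 = 474.6.
Round up to the next whole participant.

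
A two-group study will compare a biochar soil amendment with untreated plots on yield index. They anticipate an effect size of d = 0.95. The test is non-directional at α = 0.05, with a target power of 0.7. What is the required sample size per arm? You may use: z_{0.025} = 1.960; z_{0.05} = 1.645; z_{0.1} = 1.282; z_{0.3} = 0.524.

n = 14 per group

For two independent groups with equal n: n = 2·((z_{α/2} + z_β) / d)².
z_{α/2} + z_β = 1.960 + 0.524 = 2.484.
n = 2 × (2.484 / 0.95)² = 2 × 2.615² = 2 × 6.84 = 13.7.
Round up to the next whole participant.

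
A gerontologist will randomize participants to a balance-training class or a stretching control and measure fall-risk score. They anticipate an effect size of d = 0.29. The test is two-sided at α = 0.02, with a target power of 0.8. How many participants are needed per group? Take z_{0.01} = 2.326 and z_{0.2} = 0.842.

n = 239 per group

For two independent groups with equal n: n = 2·((z_{α/2} + z_β) / d)².
z_{α/2} + z_β = 2.326 + 0.842 = 3.168.
n = 2 × (3.168 / 0.29)² = 2 × 10.924² = 2 × 119.34 = 238.7.
Round up to the next whole participant.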